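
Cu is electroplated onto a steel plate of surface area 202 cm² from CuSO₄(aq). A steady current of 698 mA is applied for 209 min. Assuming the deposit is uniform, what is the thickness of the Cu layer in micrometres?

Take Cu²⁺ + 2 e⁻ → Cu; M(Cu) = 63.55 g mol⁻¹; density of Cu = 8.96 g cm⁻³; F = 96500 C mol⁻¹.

15.9 μm

Q = I·t = 0.6980 × 12540 = 8753 C; n(e⁻) = 0.09070 mol.
n(Cu) = n(e⁻)/2 = 0.04535 mol, so m = 0.04535 × 63.55 = 2.882 g.
Volume = m/ρ = 2.882 / 8.96 = 0.3217 cm³.
Thickness = V/A = 0.3217 / 202 = 0.00159 cm = 15.9 μm.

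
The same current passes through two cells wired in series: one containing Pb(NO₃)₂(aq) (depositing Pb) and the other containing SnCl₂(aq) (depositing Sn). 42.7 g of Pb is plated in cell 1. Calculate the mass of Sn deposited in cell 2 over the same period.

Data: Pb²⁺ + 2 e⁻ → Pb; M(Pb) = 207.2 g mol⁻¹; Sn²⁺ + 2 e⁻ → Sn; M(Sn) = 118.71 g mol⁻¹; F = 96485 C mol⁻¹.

24.5 g

n(Pb) = 42.7 / 207.2 = 0.2061 mol.
Since Pb²⁺ + 2 e⁻ → Pb, n(e⁻) passed = 2 × 0.2061 = 0.4122 mol.
Cells in series carry the same charge, so the same 0.4122 mol of electrons passes through cell 2.
Sn²⁺ + 2 e⁻ → Sn, so n(Sn) = 0.4122 / 2 = 0.2061 mol.
m(Sn) = 0.2061 × 118.71 = 24.5 g.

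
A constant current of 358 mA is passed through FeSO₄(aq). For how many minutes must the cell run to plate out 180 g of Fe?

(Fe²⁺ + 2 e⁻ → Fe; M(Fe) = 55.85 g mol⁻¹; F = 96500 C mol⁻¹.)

29000 min

n(Fe) = m/M = 180 / 55.85 = 3.223 mol.
Each Fe atom requires 2 electrons, so n(e⁻) = 2 × 3.223 = 6.446 mol.
Q = n(e⁻)·F = 6.446 × 96500 = 622000 C.
t = Q/I = 622000 / 0.3580 A = 1737000 s = 29000 min.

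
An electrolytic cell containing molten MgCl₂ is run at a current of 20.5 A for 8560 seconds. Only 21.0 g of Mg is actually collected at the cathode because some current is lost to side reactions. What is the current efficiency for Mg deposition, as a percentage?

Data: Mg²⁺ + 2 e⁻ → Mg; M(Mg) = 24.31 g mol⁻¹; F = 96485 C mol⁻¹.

Q = I·t = 20.50 × 8560.0 = 175500 C; n(e⁻) = 175500/96485 = 1.819 mol.
Theoretical n(Mg) = n(e⁻)/2 = 0.9094 mol, i.e. m_theo = 0.9094 × 24.31 = 22.11 g.
Efficiency = m_actual / m_theo = 21.0 / 22.11 = 95.0 %.

95.0 %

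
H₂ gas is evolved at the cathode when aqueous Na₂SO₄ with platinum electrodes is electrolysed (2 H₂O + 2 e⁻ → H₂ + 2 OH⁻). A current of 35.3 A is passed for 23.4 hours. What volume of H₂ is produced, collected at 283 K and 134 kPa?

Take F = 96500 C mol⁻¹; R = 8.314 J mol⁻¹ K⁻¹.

Q = I·t = 35.30 A × 84240 s = 2974000 C.
n(e⁻) = Q/F = 2974000 / 96500 = 30.82 mol.
2 electrons are transferred per H₂ molecule, so n(H₂) = 30.82 / 2 = 15.41 mol.
V = nRT/P = (15.41 × 8.314 × 283) / (134 × 10³ Pa) = 0.271 m³ = 271 L.

271 L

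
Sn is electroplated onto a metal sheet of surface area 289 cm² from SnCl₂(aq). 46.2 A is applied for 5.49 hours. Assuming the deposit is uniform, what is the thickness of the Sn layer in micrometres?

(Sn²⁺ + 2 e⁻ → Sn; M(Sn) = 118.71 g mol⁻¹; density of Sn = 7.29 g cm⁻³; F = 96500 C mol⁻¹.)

2670 μm

Q = I·t = 46.20 × 19764 = 913100 C; n(e⁻) = 9.462 mol.
n(Sn) = n(e⁻)/2 = 4.731 mol, so m = 4.731 × 118.71 = 561.6 g.
Volume = m/ρ = 561.6 / 7.29 = 77.04 cm³.
Thickness = V/A = 77.04 / 289 = 0.267 cm = 2670 μm.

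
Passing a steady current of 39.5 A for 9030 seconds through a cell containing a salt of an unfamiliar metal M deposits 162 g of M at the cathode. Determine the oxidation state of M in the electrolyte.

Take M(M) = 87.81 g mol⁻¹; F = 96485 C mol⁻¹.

Q = I·t = 39.50 A × 9030.0 s = 356700 C, so n(e⁻) = 356700/96485 = 3.697 mol.
n(M) deposited = 162 / 87.81 = 1.845 mol.
Electrons per atom = n(e⁻)/n(M) = 3.697 / 1.845 = 2.00 ≈ 2, so the ion is M²⁺.

+2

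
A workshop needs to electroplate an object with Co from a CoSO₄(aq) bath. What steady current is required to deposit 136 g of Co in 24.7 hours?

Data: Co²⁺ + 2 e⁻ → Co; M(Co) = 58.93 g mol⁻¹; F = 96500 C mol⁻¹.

n(Co) = 136 / 58.93 = 2.308 mol.
n(e⁻) = 2 × 2.308 = 4.616 mol.
Q = n(e⁻)·F = 4.616 × 96500 = 445400 C.
I = Q/t = 445400 / 88920 s = 5.01 A.

5.01 A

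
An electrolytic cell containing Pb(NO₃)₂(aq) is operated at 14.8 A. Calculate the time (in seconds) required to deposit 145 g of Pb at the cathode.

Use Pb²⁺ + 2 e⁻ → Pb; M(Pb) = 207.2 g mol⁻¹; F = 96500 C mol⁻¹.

n(Pb) = m/M = 145 / 207.2 = 0.6998 mol.
Each Pb atom requires 2 electrons, so n(e⁻) = 2 × 0.6998 = 1.400 mol.
Q = n(e⁻)·F = 1.400 × 96500 = 135100 C.
t = Q/I = 135100 / 14.80 A = 9126 s.

9130 s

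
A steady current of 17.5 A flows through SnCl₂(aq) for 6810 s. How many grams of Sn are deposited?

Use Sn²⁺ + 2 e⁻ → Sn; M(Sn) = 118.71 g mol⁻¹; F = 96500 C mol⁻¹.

73.3 g

Q = I·t = 17.50 A × 6810.0 s = 119200 C.
n(e⁻) = Q/F = 119200 / 96500 = 1.235 mol.
Sn²⁺ + 2 e⁻ → Sn, so n(Sn) = n(e⁻)/2 = 0.6175 mol.
m = n·M = 0.6175 × 118.71 = 73.3 g.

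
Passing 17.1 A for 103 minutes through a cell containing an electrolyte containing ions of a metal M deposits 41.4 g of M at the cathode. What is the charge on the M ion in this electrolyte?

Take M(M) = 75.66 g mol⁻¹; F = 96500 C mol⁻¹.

+2

Q = I·t = 17.10 A × 6180.0 s = 105700 C, so n(e⁻) = 105700/96500 = 1.095 mol.
n(M) deposited = 41.4 / 75.66 = 0.5472 mol.
Electrons per atom = n(e⁻)/n(M) = 1.095 / 0.5472 = 2.00 ≈ 2, so the ion is M²⁺.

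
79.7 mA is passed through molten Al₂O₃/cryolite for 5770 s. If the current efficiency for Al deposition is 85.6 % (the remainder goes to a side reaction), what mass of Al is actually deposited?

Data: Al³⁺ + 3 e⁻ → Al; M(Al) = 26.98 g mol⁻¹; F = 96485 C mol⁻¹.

Q = I·t = 0.07970 × 5770.0 = 459.9 C.
n(e⁻) = 459.9/96485 = 0.004766 mol; theoretically n(Al) = 0.004766/3 = 0.001589 mol, m_theo = 0.04286 g.
At 85.6 % efficiency, m_actual = 0.856 × 0.04286 = 0.0367 g.

0.0367 g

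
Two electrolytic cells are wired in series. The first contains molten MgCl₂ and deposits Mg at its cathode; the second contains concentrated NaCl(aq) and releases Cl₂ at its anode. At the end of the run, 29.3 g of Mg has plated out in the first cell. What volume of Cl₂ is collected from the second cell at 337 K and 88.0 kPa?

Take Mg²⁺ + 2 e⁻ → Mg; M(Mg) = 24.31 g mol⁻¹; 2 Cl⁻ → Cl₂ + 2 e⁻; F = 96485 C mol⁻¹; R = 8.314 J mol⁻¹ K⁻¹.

38.4 L

n(Mg) = 29.3 / 24.31 = 1.205 mol, so n(e⁻) = 2 × 1.205 = 2.411 mol.
The cells are in series, so the same 2.411 mol of electrons passes through the second cell.
2 Cl⁻ → Cl₂ + 2 e⁻ — 2 mol e⁻ per mol Cl₂, so n(Cl₂) = 2.411/2 = 1.205 mol.
V = nRT/P = (1.205 × 8.314 × 337) / (88.0 × 10³) = 0.0384 m³ = 38.4 L.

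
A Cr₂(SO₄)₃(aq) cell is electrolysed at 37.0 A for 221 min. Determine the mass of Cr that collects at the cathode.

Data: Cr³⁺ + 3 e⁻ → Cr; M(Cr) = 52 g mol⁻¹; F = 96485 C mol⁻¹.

88.1 g

Q = I·t = 37.00 A × 13260 s = 490600 C.
n(e⁻) = Q/F = 490600 / 96485 = 5.085 mol.
Cr³⁺ + 3 e⁻ → Cr, so n(Cr) = n(e⁻)/3 = 1.695 mol.
m = n·M = 1.695 × 52 = 88.1 g.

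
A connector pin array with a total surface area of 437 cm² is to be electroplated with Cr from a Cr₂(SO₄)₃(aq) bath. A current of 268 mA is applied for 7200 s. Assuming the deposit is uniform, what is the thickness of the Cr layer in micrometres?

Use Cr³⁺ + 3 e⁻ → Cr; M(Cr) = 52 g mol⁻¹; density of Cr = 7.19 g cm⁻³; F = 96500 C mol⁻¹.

Q = I·t = 0.2680 × 7200.0 = 1930 C; n(e⁻) = 0.02000 mol.
n(Cr) = n(e⁻)/3 = 0.006665 mol, so m = 0.006665 × 52 = 0.3466 g.
Volume = m/ρ = 0.3466 / 7.19 = 0.04821 cm³.
Thickness = V/A = 0.04821 / 437 = 1.10 × 10⁻⁴ cm = 1.10 μm.

1.10 μm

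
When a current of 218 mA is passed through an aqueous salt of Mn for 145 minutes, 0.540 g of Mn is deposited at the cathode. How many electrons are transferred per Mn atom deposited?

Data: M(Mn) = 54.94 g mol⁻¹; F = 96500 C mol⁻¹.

2

Q = I·t = 0.2180 A × 8700.0 s = 1897 C, so n(e⁻) = 1897/96500 = 0.01965 mol.
n(Mn) deposited = 0.540 / 54.94 = 0.009829 mol.
Electrons per atom = n(e⁻)/n(Mn) = 0.01965 / 0.009829 = 2.00 ≈ 2, so the ion is Mn²⁺.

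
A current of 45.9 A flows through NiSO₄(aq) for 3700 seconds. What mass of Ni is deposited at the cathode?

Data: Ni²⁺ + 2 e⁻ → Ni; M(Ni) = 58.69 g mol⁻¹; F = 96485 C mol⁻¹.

51.7 g

Q = I·t = 45.90 A × 3700.0 s = 169800 C.
n(e⁻) = Q/F = 169800 / 96485 = 1.760 mol.
Ni²⁺ + 2 e⁻ → Ni, so n(Ni) = n(e⁻)/2 = 0.8801 mol.
m = n·M = 0.8801 × 58.69 = 51.7 g.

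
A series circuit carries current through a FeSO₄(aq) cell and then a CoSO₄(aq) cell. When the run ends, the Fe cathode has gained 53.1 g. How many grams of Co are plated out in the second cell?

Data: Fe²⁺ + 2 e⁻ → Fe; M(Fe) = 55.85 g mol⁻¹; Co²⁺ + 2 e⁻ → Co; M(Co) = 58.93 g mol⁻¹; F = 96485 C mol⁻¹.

56.0 g

n(Fe) = 53.1 / 55.85 = 0.9508 mol.
Since Fe²⁺ + 2 e⁻ → Fe, n(e⁻) passed = 2 × 0.9508 = 1.902 mol.
Cells in series carry the same charge, so the same 1.902 mol of electrons passes through cell 2.
Co²⁺ + 2 e⁻ → Co, so n(Co) = 1.902 / 2 = 0.9508 mol.
m(Co) = 0.9508 × 58.93 = 56.0 g.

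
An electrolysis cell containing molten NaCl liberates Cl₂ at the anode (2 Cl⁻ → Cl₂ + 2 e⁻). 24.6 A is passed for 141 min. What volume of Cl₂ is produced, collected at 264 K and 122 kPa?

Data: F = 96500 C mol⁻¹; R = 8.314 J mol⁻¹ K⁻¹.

Q = I·t = 24.60 A × 8460.0 s = 208100 C.
n(e⁻) = Q/F = 208100 / 96500 = 2.157 mol.
2 electrons are transferred per Cl₂ molecule, so n(Cl₂) = 2.157 / 2 = 1.078 mol.
V = nRT/P = (1.078 × 8.314 × 264) / (122 × 10³ Pa) = 0.0194 m³ = 19.4 L.

19.4 L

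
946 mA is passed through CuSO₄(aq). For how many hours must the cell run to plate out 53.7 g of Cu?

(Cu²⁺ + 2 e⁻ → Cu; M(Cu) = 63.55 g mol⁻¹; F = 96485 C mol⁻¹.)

47.9 h

n(Cu) = m/M = 53.7 / 63.55 = 0.8450 mol.
Each Cu atom requires 2 electrons, so n(e⁻) = 2 × 0.8450 = 1.690 mol.
Q = n(e⁻)·F = 1.690 × 96485 = 163100 C.
t = Q/I = 163100 / 0.9460 A = 172400 s = 47.9 h.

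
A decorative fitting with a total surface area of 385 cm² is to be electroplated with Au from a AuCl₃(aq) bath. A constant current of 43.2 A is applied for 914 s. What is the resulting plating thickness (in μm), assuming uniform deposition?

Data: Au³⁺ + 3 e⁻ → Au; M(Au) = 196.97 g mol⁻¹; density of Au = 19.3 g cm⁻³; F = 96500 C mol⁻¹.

36.2 μm

Q = I·t = 43.20 × 914.00 = 39480 C; n(e⁻) = 0.4092 mol.
n(Au) = n(e⁻)/3 = 0.1364 mol, so m = 0.1364 × 196.97 = 26.86 g.
Volume = m/ρ = 26.86 / 19.3 = 1.392 cm³.
Thickness = V/A = 1.392 / 385 = 0.00362 cm = 36.2 μm.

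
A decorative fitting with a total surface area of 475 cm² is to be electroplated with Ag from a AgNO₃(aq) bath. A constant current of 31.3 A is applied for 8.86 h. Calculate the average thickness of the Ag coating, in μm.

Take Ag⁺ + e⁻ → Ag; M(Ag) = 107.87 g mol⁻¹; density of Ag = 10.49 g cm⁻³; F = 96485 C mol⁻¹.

Q = I·t = 31.30 × 31896 = 998300 C; n(e⁻) = 10.35 mol.
n(Ag) = n(e⁻)/1 = 10.35 mol, so m = 10.35 × 107.87 = 1116 g.
Volume = m/ρ = 1116 / 10.49 = 106.4 cm³.
Thickness = V/A = 106.4 / 475 = 0.224 cm = 2240 μm.

2240 μm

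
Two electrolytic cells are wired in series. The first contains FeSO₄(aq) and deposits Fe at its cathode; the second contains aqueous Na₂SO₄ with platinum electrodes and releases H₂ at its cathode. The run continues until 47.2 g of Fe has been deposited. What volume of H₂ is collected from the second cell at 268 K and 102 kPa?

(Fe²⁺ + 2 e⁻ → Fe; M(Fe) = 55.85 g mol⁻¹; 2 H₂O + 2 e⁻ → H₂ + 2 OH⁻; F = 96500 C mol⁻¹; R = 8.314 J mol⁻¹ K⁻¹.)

n(Fe) = 47.2 / 55.85 = 0.8451 mol, so n(e⁻) = 2 × 0.8451 = 1.690 mol.
The cells are in series, so the same 1.690 mol of electrons passes through the second cell.
2 H₂O + 2 e⁻ → H₂ + 2 OH⁻ — 2 mol e⁻ per mol H₂, so n(H₂) = 1.690/2 = 0.8451 mol.
V = nRT/P = (0.8451 × 8.314 × 268) / (102 × 10³) = 0.0185 m³ = 18.5 L.

18.5 L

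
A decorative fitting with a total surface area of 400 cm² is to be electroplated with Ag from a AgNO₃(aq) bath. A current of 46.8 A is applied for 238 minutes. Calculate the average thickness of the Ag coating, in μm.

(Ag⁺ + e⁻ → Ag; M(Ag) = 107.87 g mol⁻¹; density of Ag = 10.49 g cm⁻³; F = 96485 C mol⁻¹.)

1780 μm

Q = I·t = 46.80 × 14280 = 668300 C; n(e⁻) = 6.927 mol.
n(Ag) = n(e⁻)/1 = 6.927 mol, so m = 6.927 × 107.87 = 747.2 g.
Volume = m/ρ = 747.2 / 10.49 = 71.23 cm³.
Thickness = V/A = 71.23 / 400 = 0.178 cm = 1780 μm.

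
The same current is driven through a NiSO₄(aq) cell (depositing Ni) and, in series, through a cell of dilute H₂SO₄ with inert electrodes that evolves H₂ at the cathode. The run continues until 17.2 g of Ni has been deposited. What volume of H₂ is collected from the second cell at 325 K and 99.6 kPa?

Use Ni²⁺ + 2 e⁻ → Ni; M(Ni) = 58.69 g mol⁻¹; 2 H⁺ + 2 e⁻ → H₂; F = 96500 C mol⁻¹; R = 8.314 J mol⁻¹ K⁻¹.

7.95 L

n(Ni) = 17.2 / 58.69 = 0.2931 mol, so n(e⁻) = 2 × 0.2931 = 0.5861 mol.
The cells are in series, so the same 0.5861 mol of electrons passes through the second cell.
2 H⁺ + 2 e⁻ → H₂ — 2 mol e⁻ per mol H₂, so n(H₂) = 0.5861/2 = 0.2931 mol.
V = nRT/P = (0.2931 × 8.314 × 325) / (99.6 × 10³) = 0.00795 m³ = 7.95 L.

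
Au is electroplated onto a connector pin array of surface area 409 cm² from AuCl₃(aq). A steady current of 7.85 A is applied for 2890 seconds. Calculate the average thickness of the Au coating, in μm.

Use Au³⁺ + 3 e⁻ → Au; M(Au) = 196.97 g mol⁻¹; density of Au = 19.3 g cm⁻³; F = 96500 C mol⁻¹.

19.6 μm

Q = I·t = 7.850 × 2890.0 = 22690 C; n(e⁻) = 0.2351 mol.
n(Au) = n(e⁻)/3 = 0.07836 mol, so m = 0.07836 × 196.97 = 15.44 g.
Volume = m/ρ = 15.44 / 19.3 = 0.7998 cm³.
Thickness = V/A = 0.7998 / 409 = 0.00196 cm = 19.6 μm.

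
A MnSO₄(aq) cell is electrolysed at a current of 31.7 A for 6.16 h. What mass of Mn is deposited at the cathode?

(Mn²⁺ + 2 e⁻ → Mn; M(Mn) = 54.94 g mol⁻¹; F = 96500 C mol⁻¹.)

200 g

Q = I·t = 31.70 A × 22176 s = 703000 C.
n(e⁻) = Q/F = 703000 / 96500 = 7.285 mol.
Mn²⁺ + 2 e⁻ → Mn, so n(Mn) = n(e⁻)/2 = 3.642 mol.
m = n·M = 3.642 × 54.94 = 200 g.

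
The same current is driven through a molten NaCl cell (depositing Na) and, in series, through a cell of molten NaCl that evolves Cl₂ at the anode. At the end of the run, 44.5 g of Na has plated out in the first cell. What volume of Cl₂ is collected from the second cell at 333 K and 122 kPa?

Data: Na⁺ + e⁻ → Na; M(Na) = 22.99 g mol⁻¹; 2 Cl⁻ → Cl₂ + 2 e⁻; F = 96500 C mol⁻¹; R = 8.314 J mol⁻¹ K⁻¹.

n(Na) = 44.5 / 22.99 = 1.936 mol, so n(e⁻) = 1 × 1.936 = 1.936 mol.
The cells are in series, so the same 1.936 mol of electrons passes through the second cell.
2 Cl⁻ → Cl₂ + 2 e⁻ — 2 mol e⁻ per mol Cl₂, so n(Cl₂) = 1.936/2 = 0.9678 mol.
V = nRT/P = (0.9678 × 8.314 × 333) / (122 × 10³) = 0.0220 m³ = 22.0 L.

22.0 L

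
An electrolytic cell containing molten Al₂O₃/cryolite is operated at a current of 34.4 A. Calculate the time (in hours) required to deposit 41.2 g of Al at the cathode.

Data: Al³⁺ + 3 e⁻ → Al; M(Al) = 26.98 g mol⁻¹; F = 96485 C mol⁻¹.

3.57 h

n(Al) = m/M = 41.2 / 26.98 = 1.527 mol.
Each Al atom requires 3 electrons, so n(e⁻) = 3 × 1.527 = 4.581 mol.
Q = n(e⁻)·F = 4.581 × 96485 = 442000 C.
t = Q/I = 442000 / 34.40 A = 12850 s = 3.57 h.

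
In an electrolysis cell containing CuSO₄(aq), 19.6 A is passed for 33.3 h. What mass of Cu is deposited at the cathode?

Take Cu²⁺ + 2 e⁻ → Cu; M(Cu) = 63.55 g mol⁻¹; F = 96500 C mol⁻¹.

Q = I·t = 19.60 A × 119880 s = 2350000 C.
n(e⁻) = Q/F = 2350000 / 96500 = 24.35 mol.
Cu²⁺ + 2 e⁻ → Cu, so n(Cu) = n(e⁻)/2 = 12.17 mol.
m = n·M = 12.17 × 63.55 = 774 g.

774 g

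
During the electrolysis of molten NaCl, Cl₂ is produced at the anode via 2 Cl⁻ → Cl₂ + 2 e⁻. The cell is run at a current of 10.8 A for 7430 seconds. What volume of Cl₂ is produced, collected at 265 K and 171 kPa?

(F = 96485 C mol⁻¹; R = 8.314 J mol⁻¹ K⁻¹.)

5.36 L

Q = I·t = 10.80 A × 7430.0 s = 80240 C.
n(e⁻) = Q/F = 80240 / 96485 = 0.8317 mol.
2 electrons are transferred per Cl₂ molecule, so n(Cl₂) = 0.8317 / 2 = 0.4158 mol.
V = nRT/P = (0.4158 × 8.314 × 265) / (171 × 10³ Pa) = 0.00536 m³ = 5.36 L.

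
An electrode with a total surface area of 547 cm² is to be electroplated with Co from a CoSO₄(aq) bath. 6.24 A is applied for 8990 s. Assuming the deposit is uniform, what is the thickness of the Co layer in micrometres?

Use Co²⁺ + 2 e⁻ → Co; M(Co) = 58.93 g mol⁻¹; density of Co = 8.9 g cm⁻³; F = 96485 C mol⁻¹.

Q = I·t = 6.240 × 8990.0 = 56100 C; n(e⁻) = 0.5814 mol.
n(Co) = n(e⁻)/2 = 0.2907 mol, so m = 0.2907 × 58.93 = 17.13 g.
Volume = m/ρ = 17.13 / 8.9 = 1.925 cm³.
Thickness = V/A = 1.925 / 547 = 0.00352 cm = 35.2 μm.

35.2 μm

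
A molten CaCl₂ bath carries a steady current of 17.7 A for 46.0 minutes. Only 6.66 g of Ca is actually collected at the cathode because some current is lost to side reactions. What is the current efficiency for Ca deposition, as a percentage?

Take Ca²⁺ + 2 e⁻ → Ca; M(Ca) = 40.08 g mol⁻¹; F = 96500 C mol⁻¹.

65.6 %

Q = I·t = 17.70 × 2760.0 = 48850 C; n(e⁻) = 48850/96500 = 0.5062 mol.
Theoretical n(Ca) = n(e⁻)/2 = 0.2531 mol, i.e. m_theo = 0.2531 × 40.08 = 10.15 g.
Efficiency = m_actual / m_theo = 6.66 / 10.15 = 65.6 %.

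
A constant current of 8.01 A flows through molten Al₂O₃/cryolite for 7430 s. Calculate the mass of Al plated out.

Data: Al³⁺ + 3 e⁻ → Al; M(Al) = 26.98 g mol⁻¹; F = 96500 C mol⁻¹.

Q = I·t = 8.010 A × 7430.0 s = 59510 C.
n(e⁻) = Q/F = 59510 / 96500 = 0.6167 mol.
Al³⁺ + 3 e⁻ → Al, so n(Al) = n(e⁻)/3 = 0.2056 mol.
m = n·M = 0.2056 × 26.98 = 5.55 g.

5.55 g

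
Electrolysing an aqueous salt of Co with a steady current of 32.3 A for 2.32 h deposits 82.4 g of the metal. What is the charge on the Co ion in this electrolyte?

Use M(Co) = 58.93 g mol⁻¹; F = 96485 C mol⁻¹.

+2

Q = I·t = 32.30 A × 8352.0 s = 269800 C, so n(e⁻) = 269800/96485 = 2.796 mol.
n(Co) deposited = 82.4 / 58.93 = 1.398 mol.
Electrons per atom = n(e⁻)/n(Co) = 2.796 / 1.398 = 2.00 ≈ 2, so the ion is Co²⁺.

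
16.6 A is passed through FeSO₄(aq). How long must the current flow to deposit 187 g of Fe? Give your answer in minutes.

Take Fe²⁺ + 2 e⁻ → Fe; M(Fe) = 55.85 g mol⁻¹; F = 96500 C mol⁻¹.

n(Fe) = m/M = 187 / 55.85 = 3.348 mol.
Each Fe atom requires 2 electrons, so n(e⁻) = 2 × 3.348 = 6.697 mol.
Q = n(e⁻)·F = 6.697 × 96500 = 646200 C.
t = Q/I = 646200 / 16.60 A = 38930 s = 649 min.

649 min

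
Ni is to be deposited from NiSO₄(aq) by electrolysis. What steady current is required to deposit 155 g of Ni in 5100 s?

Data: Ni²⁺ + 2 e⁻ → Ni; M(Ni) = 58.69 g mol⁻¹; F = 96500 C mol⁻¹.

n(Ni) = 155 / 58.69 = 2.641 mol.
n(e⁻) = 2 × 2.641 = 5.282 mol.
Q = n(e⁻)·F = 5.282 × 96500 = 509700 C.
I = Q/t = 509700 / 5100.0 s = 99.9 A.

99.9 A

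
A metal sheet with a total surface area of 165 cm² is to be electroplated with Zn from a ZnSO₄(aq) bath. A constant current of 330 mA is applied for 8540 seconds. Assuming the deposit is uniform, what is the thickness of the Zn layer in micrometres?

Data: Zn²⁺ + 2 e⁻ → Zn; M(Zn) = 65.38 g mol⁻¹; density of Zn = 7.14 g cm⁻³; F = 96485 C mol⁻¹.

Q = I·t = 0.3300 × 8540.0 = 2818 C; n(e⁻) = 0.02921 mol.
n(Zn) = n(e⁻)/2 = 0.01460 mol, so m = 0.01460 × 65.38 = 0.9548 g.
Volume = m/ρ = 0.9548 / 7.14 = 0.1337 cm³.
Thickness = V/A = 0.1337 / 165 = 8.10 × 10⁻⁴ cm = 8.10 μm.

8.10 μm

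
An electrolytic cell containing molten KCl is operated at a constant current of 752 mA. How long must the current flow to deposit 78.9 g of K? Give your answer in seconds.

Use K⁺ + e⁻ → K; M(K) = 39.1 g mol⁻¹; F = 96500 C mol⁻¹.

2.59 × 10⁵ s

n(K) = m/M = 78.9 / 39.1 = 2.018 mol.
Each K atom requires 1 electron, so n(e⁻) = 1 × 2.018 = 2.018 mol.
Q = n(e⁻)·F = 2.018 × 96500 = 194700 C.
t = Q/I = 194700 / 0.7520 A = 258900 s.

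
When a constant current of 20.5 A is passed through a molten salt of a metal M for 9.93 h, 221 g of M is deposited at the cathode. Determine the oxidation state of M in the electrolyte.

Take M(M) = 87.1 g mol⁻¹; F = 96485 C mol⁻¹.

+3

Q = I·t = 20.50 A × 35748 s = 732800 C, so n(e⁻) = 732800/96485 = 7.595 mol.
n(M) deposited = 221 / 87.1 = 2.537 mol.
Electrons per atom = n(e⁻)/n(M) = 7.595 / 2.537 = 2.99 ≈ 3, so the ion is M³⁺.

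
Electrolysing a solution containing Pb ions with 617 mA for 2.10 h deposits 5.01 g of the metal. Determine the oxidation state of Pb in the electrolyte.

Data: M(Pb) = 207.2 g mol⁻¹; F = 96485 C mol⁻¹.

+2

Q = I·t = 0.6170 A × 7560.0 s = 4665 C, so n(e⁻) = 4665/96485 = 0.04834 mol.
n(Pb) deposited = 5.01 / 207.2 = 0.02418 mol.
Electrons per atom = n(e⁻)/n(Pb) = 0.04834 / 0.02418 = 2.00 ≈ 2, so the ion is Pb²⁺.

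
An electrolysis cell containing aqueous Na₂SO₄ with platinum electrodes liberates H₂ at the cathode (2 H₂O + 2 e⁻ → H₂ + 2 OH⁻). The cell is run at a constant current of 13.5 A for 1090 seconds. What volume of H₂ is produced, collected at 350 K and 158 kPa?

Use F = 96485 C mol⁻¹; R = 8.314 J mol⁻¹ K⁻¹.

Q = I·t = 13.50 A × 1090.0 s = 14720 C.
n(e⁻) = Q/F = 14720 / 96485 = 0.1525 mol.
2 electrons are transferred per H₂ molecule, so n(H₂) = 0.1525 / 2 = 0.07626 mol.
V = nRT/P = (0.07626 × 8.314 × 350) / (158 × 10³ Pa) = 0.00140 m³ = 1.40 L.

1.40 L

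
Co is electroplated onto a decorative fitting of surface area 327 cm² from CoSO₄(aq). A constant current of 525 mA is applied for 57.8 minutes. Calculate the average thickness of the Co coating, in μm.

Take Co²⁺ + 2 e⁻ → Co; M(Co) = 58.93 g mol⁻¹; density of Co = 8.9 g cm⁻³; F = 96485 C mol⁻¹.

Q = I·t = 0.5250 × 3468.0 = 1821 C; n(e⁻) = 0.01887 mol.
n(Co) = n(e⁻)/2 = 0.009435 mol, so m = 0.009435 × 58.93 = 0.5560 g.
Volume = m/ρ = 0.5560 / 8.9 = 0.06247 cm³.
Thickness = V/A = 0.06247 / 327 = 1.91 × 10⁻⁴ cm = 1.91 μm.

1.91 μm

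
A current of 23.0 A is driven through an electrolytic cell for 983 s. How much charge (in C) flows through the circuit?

22600 C

Q = I·t = 23.00 A × 983.00 s = 22600 C.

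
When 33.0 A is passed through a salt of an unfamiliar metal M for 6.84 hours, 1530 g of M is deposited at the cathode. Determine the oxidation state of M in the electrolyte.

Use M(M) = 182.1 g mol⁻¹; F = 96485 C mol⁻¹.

+1

Q = I·t = 33.00 A × 24624 s = 812600 C, so n(e⁻) = 812600/96485 = 8.422 mol.
n(M) deposited = 1530 / 182.1 = 8.402 mol.
Electrons per atom = n(e⁻)/n(M) = 8.422 / 8.402 = 1.00 ≈ 1, so the ion is M⁺.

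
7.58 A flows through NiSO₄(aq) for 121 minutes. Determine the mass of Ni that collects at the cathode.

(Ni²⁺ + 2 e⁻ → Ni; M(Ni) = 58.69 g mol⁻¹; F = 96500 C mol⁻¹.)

Q = I·t = 7.580 A × 7260.0 s = 55030 C.
n(e⁻) = Q/F = 55030 / 96500 = 0.5703 mol.
Ni²⁺ + 2 e⁻ → Ni, so n(Ni) = n(e⁻)/2 = 0.2851 mol.
m = n·M = 0.2851 × 58.69 = 16.7 g.

16.7 g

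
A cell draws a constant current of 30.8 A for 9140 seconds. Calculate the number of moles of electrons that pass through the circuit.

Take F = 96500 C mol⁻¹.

2.92 mol

Q = I·t = 30.80 A × 9140.0 s = 281500 C.
n(e⁻) = Q/F = 281500 / 96500 = 2.92 mol.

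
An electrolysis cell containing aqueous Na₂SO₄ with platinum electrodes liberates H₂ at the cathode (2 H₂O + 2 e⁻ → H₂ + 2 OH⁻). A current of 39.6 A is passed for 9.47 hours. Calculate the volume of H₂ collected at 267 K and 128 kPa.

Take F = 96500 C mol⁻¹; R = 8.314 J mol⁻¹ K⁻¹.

121 L

Q = I·t = 39.60 A × 34092 s = 1350000 C.
n(e⁻) = Q/F = 1350000 / 96500 = 13.99 mol.
2 electrons are transferred per H₂ molecule, so n(H₂) = 13.99 / 2 = 6.995 mol.
V = nRT/P = (6.995 × 8.314 × 267) / (128 × 10³ Pa) = 0.121 m³ = 121 L.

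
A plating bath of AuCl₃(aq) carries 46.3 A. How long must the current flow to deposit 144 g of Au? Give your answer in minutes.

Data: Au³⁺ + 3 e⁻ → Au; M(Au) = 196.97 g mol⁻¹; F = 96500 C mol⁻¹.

n(Au) = m/M = 144 / 196.97 = 0.7311 mol.
Each Au atom requires 3 electrons, so n(e⁻) = 3 × 0.7311 = 2.193 mol.
Q = n(e⁻)·F = 2.193 × 96500 = 211600 C.
t = Q/I = 211600 / 46.30 A = 4571 s = 76.2 min.

76.2 min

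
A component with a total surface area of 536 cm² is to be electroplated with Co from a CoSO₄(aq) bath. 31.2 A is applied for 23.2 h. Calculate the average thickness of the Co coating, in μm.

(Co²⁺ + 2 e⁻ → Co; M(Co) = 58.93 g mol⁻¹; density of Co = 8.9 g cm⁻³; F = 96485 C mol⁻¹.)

1670 μm

Q = I·t = 31.20 × 83520 = 2606000 C; n(e⁻) = 27.01 mol.
n(Co) = n(e⁻)/2 = 13.50 mol, so m = 13.50 × 58.93 = 795.8 g.
Volume = m/ρ = 795.8 / 8.9 = 89.41 cm³.
Thickness = V/A = 89.41 / 536 = 0.167 cm = 1670 μm.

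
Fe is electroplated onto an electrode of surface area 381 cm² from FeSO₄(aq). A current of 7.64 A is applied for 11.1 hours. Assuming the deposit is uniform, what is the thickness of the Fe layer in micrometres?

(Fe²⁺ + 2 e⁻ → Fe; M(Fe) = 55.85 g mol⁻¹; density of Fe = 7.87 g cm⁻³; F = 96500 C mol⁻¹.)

295 μm

Q = I·t = 7.640 × 39960 = 305300 C; n(e⁻) = 3.164 mol.
n(Fe) = n(e⁻)/2 = 1.582 mol, so m = 1.582 × 55.85 = 88.35 g.
Volume = m/ρ = 88.35 / 7.87 = 11.23 cm³.
Thickness = V/A = 11.23 / 381 = 0.0295 cm = 295 μm.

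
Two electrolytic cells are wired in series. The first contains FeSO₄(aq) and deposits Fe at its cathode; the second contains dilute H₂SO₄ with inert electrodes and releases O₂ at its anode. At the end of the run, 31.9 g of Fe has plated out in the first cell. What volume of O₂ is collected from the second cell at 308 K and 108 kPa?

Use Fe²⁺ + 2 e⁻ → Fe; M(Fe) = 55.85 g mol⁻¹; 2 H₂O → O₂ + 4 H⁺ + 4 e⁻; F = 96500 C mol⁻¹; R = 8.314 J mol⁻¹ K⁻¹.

6.77 L

n(Fe) = 31.9 / 55.85 = 0.5712 mol, so n(e⁻) = 2 × 0.5712 = 1.142 mol.
The cells are in series, so the same 1.142 mol of electrons passes through the second cell.
2 H₂O → O₂ + 4 H⁺ + 4 e⁻ — 4 mol e⁻ per mol O₂, so n(O₂) = 1.142/4 = 0.2856 mol.
V = nRT/P = (0.2856 × 8.314 × 308) / (108 × 10³) = 0.00677 m³ = 6.77 L.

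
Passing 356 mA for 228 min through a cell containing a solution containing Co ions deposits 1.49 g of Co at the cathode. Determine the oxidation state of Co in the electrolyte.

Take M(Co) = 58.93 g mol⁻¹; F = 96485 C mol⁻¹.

+2

Q = I·t = 0.3560 A × 13680 s = 4870 C, so n(e⁻) = 4870/96485 = 0.05047 mol.
n(Co) deposited = 1.49 / 58.93 = 0.02528 mol.
Electrons per atom = n(e⁻)/n(Co) = 0.05047 / 0.02528 = 2.00 ≈ 2, so the ion is Co²⁺.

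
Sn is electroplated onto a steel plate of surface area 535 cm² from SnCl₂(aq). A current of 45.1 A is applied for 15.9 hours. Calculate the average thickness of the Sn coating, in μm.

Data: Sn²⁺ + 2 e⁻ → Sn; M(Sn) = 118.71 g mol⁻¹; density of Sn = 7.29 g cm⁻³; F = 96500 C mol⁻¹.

Q = I·t = 45.10 × 57240 = 2582000 C; n(e⁻) = 26.75 mol.
n(Sn) = n(e⁻)/2 = 13.38 mol, so m = 13.38 × 118.71 = 1588 g.
Volume = m/ρ = 1588 / 7.29 = 217.8 cm³.
Thickness = V/A = 217.8 / 535 = 0.407 cm = 4070 μm.

4070 μm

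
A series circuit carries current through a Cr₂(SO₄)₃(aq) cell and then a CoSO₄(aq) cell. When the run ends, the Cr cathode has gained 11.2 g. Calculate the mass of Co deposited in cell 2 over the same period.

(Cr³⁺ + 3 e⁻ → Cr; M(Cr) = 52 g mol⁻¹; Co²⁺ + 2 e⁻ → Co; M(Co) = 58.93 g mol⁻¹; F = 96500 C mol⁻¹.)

n(Cr) = 11.2 / 52 = 0.2154 mol.
Since Cr³⁺ + 3 e⁻ → Cr, n(e⁻) passed = 3 × 0.2154 = 0.6462 mol.
Cells in series carry the same charge, so the same 0.6462 mol of electrons passes through cell 2.
Co²⁺ + 2 e⁻ → Co, so n(Co) = 0.6462 / 2 = 0.3231 mol.
m(Co) = 0.3231 × 58.93 = 19.0 g.

19.0 g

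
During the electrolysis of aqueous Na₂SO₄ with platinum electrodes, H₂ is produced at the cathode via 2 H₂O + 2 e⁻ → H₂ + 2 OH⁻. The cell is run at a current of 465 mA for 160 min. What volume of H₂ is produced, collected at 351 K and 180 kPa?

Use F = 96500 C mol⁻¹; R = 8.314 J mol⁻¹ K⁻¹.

Q = I·t = 0.4650 A × 9600.0 s = 4464 C.
n(e⁻) = Q/F = 4464 / 96500 = 0.04626 mol.
2 electrons are transferred per H₂ molecule, so n(H₂) = 0.04626 / 2 = 0.02313 mol.
V = nRT/P = (0.02313 × 8.314 × 351) / (180 × 10³ Pa) = 3.75 × 10⁻⁴ m³ = 0.375 L.

0.375 L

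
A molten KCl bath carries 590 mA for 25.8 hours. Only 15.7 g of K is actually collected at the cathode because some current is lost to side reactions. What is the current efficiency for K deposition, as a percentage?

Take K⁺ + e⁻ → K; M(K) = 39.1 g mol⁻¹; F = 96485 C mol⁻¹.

Q = I·t = 0.5900 × 92880 = 54800 C; n(e⁻) = 54800/96485 = 0.5680 mol.
Theoretical n(K) = n(e⁻)/1 = 0.5680 mol, i.e. m_theo = 0.5680 × 39.1 = 22.21 g.
Efficiency = m_actual / m_theo = 15.7 / 22.21 = 70.7 %.

70.7 %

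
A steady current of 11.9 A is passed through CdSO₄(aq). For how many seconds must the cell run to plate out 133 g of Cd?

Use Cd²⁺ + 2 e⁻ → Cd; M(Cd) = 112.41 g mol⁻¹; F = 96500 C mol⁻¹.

19200 s

n(Cd) = m/M = 133 / 112.41 = 1.183 mol.
Each Cd atom requires 2 electrons, so n(e⁻) = 2 × 1.183 = 2.366 mol.
Q = n(e⁻)·F = 2.366 × 96500 = 228400 C.
t = Q/I = 228400 / 11.90 A = 19190 s.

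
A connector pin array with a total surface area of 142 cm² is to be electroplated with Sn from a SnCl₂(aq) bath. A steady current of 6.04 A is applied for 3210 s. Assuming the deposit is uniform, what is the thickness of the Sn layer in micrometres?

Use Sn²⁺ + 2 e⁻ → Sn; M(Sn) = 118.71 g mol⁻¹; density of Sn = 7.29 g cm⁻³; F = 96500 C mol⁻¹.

115 μm

Q = I·t = 6.040 × 3210.0 = 19390 C; n(e⁻) = 0.2009 mol.
n(Sn) = n(e⁻)/2 = 0.1005 mol, so m = 0.1005 × 118.71 = 11.93 g.
Volume = m/ρ = 11.93 / 7.29 = 1.636 cm³.
Thickness = V/A = 1.636 / 142 = 0.0115 cm = 115 μm.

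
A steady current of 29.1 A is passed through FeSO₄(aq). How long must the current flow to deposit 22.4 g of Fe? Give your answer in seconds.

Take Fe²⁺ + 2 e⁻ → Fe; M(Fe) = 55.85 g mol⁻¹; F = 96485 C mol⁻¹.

2660 s

n(Fe) = m/M = 22.4 / 55.85 = 0.4011 mol.
Each Fe atom requires 2 electrons, so n(e⁻) = 2 × 0.4011 = 0.8021 mol.
Q = n(e⁻)·F = 0.8021 × 96485 = 77400 C.
t = Q/I = 77400 / 29.10 A = 2660 s.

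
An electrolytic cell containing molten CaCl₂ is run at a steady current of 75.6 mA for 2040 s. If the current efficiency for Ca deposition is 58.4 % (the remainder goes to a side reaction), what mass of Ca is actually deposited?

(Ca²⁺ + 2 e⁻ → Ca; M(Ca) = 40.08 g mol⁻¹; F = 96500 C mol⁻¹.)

Q = I·t = 0.07560 × 2040.0 = 154.2 C.
n(e⁻) = 154.2/96500 = 0.001598 mol; theoretically n(Ca) = 0.001598/2 = 0.0007991 mol, m_theo = 0.03203 g.
At 58.4 % efficiency, m_actual = 0.584 × 0.03203 = 0.0187 g.

0.0187 g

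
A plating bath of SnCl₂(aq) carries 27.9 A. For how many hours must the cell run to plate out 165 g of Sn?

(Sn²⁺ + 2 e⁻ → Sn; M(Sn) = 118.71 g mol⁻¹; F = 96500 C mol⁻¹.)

n(Sn) = m/M = 165 / 118.71 = 1.390 mol.
Each Sn atom requires 2 electrons, so n(e⁻) = 2 × 1.390 = 2.780 mol.
Q = n(e⁻)·F = 2.780 × 96500 = 268300 C.
t = Q/I = 268300 / 27.90 A = 9615 s = 2.67 h.

2.67 h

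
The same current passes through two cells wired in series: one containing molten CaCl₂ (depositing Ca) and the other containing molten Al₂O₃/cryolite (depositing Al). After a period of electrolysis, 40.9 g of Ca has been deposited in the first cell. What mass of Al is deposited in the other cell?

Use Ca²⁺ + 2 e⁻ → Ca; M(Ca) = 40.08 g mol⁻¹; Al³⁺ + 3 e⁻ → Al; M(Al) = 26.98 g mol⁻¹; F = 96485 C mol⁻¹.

n(Ca) = 40.9 / 40.08 = 1.020 mol.
Since Ca²⁺ + 2 e⁻ → Ca, n(e⁻) passed = 2 × 1.020 = 2.041 mol.
Cells in series carry the same charge, so the same 2.041 mol of electrons passes through cell 2.
Al³⁺ + 3 e⁻ → Al, so n(Al) = 2.041 / 3 = 0.6803 mol.
m(Al) = 0.6803 × 26.98 = 18.4 g.

18.4 g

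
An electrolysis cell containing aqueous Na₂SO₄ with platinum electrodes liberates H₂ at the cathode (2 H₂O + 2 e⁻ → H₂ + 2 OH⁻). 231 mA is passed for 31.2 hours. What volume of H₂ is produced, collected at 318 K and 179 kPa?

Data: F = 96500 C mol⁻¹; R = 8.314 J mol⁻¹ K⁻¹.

1.99 L

Q = I·t = 0.2310 A × 112320 s = 25950 C.
n(e⁻) = Q/F = 25950 / 96500 = 0.2689 mol.
2 electrons are transferred per H₂ molecule, so n(H₂) = 0.2689 / 2 = 0.1344 mol.
V = nRT/P = (0.1344 × 8.314 × 318) / (179 × 10³ Pa) = 0.00199 m³ = 1.99 L.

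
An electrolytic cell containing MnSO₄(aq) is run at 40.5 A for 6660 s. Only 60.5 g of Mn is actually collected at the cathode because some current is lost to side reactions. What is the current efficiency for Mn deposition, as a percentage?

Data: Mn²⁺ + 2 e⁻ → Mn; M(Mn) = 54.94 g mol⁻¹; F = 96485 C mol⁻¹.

Q = I·t = 40.50 × 6660.0 = 269700 C; n(e⁻) = 269700/96485 = 2.796 mol.
Theoretical n(Mn) = n(e⁻)/2 = 1.398 mol, i.e. m_theo = 1.398 × 54.94 = 76.79 g.
Efficiency = m_actual / m_theo = 60.5 / 76.79 = 78.8 %.

78.8 %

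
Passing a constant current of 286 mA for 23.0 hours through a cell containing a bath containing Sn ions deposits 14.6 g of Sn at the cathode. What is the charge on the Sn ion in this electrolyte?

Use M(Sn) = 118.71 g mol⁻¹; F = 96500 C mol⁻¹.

Q = I·t = 0.2860 A × 82800 s = 23680 C, so n(e⁻) = 23680/96500 = 0.2454 mol.
n(Sn) deposited = 14.6 / 118.71 = 0.1230 mol.
Electrons per atom = n(e⁻)/n(Sn) = 0.2454 / 0.1230 = 2.00 ≈ 2, so the ion is Sn²⁺.

+2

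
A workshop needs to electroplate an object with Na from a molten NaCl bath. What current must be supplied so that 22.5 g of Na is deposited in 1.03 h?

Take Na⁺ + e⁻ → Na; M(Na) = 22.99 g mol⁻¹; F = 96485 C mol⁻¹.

n(Na) = 22.5 / 22.99 = 0.9787 mol.
n(e⁻) = 1 × 0.9787 = 0.9787 mol.
Q = n(e⁻)·F = 0.9787 × 96485 = 94430 C.
I = Q/t = 94430 / 3708.0 s = 25.5 A.

25.5 A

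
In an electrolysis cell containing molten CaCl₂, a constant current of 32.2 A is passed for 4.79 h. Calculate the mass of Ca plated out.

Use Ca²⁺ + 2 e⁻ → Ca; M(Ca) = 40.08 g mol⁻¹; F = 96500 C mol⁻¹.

Q = I·t = 32.20 A × 17244 s = 555300 C.
n(e⁻) = Q/F = 555300 / 96500 = 5.754 mol.
Ca²⁺ + 2 e⁻ → Ca, so n(Ca) = n(e⁻)/2 = 2.877 mol.
m = n·M = 2.877 × 40.08 = 115 g.

115 g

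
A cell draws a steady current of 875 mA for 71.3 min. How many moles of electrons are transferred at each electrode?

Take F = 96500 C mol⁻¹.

0.0388 mol

Q = I·t = 0.8750 A × 4278.0 s = 3743 C.
n(e⁻) = Q/F = 3743 / 96500 = 0.0388 mol.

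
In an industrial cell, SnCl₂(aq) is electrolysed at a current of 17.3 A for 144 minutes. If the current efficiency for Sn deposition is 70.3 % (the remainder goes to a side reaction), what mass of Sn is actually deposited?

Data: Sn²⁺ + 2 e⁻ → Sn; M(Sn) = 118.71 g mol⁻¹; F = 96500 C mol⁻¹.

64.6 g

Q = I·t = 17.30 × 8640.0 = 149500 C.
n(e⁻) = 149500/96500 = 1.549 mol; theoretically n(Sn) = 1.549/2 = 0.7745 mol, m_theo = 91.94 g.
At 70.3 % efficiency, m_actual = 0.703 × 91.94 = 64.6 g.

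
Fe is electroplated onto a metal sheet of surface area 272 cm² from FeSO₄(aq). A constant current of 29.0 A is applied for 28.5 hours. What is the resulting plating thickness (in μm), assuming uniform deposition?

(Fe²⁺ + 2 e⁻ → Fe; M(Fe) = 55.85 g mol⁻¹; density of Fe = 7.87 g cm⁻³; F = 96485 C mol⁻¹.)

Q = I·t = 29.00 × 102600 = 2975000 C; n(e⁻) = 30.84 mol.
n(Fe) = n(e⁻)/2 = 15.42 mol, so m = 15.42 × 55.85 = 861.1 g.
Volume = m/ρ = 861.1 / 7.87 = 109.4 cm³.
Thickness = V/A = 109.4 / 272 = 0.402 cm = 4020 μm.

4020 μm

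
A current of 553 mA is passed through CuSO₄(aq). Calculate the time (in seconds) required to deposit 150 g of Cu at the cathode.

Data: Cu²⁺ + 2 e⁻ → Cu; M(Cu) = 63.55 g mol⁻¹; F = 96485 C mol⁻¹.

8.24 × 10⁵ s

n(Cu) = m/M = 150 / 63.55 = 2.360 mol.
Each Cu atom requires 2 electrons, so n(e⁻) = 2 × 2.360 = 4.721 mol.
Q = n(e⁻)·F = 4.721 × 96485 = 455500 C.
t = Q/I = 455500 / 0.5530 A = 823600 s.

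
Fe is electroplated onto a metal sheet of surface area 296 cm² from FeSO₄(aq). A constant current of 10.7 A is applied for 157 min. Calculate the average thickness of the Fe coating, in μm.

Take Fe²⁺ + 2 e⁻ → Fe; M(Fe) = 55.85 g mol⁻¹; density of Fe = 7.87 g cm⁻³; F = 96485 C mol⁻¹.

Q = I·t = 10.70 × 9420.0 = 100800 C; n(e⁻) = 1.045 mol.
n(Fe) = n(e⁻)/2 = 0.5223 mol, so m = 0.5223 × 55.85 = 29.17 g.
Volume = m/ρ = 29.17 / 7.87 = 3.707 cm³.
Thickness = V/A = 3.707 / 296 = 0.0125 cm = 125 μm.

125 μm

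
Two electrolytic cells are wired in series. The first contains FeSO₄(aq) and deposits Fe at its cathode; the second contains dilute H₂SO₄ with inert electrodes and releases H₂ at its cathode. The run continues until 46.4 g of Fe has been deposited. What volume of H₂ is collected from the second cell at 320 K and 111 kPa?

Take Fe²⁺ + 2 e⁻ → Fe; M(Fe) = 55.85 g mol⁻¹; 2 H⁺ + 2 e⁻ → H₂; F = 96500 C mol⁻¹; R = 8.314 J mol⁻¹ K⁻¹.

19.9 L

n(Fe) = 46.4 / 55.85 = 0.8308 mol, so n(e⁻) = 2 × 0.8308 = 1.662 mol.
The cells are in series, so the same 1.662 mol of electrons passes through the second cell.
2 H⁺ + 2 e⁻ → H₂ — 2 mol e⁻ per mol H₂, so n(H₂) = 1.662/2 = 0.8308 mol.
V = nRT/P = (0.8308 × 8.314 × 320) / (111 × 10³) = 0.0199 m³ = 19.9 L.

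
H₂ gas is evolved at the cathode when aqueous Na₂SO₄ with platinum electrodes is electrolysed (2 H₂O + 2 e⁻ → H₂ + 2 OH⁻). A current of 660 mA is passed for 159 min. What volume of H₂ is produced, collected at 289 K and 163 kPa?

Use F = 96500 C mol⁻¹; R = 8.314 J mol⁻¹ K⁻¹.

Q = I·t = 0.6600 A × 9540.0 s = 6296 C.
n(e⁻) = Q/F = 6296 / 96500 = 0.06525 mol.
2 electrons are transferred per H₂ molecule, so n(H₂) = 0.06525 / 2 = 0.03262 mol.
V = nRT/P = (0.03262 × 8.314 × 289) / (163 × 10³ Pa) = 4.81 × 10⁻⁴ m³ = 0.481 L.

0.481 L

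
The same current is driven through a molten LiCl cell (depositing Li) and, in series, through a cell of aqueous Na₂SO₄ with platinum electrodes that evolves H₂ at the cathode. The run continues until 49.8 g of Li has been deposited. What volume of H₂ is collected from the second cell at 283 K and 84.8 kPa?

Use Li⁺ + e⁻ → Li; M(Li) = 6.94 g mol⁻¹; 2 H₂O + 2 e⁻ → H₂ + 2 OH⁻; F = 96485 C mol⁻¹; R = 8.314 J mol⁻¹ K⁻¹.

99.5 L

n(Li) = 49.8 / 6.94 = 7.176 mol, so n(e⁻) = 1 × 7.176 = 7.176 mol.
The cells are in series, so the same 7.176 mol of electrons passes through the second cell.
2 H₂O + 2 e⁻ → H₂ + 2 OH⁻ — 2 mol e⁻ per mol H₂, so n(H₂) = 7.176/2 = 3.588 mol.
V = nRT/P = (3.588 × 8.314 × 283) / (84.8 × 10³) = 0.0995 m³ = 99.5 L.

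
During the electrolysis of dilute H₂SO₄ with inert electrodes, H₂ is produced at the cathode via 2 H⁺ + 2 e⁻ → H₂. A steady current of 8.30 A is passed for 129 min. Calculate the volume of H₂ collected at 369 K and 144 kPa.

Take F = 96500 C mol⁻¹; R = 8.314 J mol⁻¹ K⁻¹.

Q = I·t = 8.300 A × 7740.0 s = 64240 C.
n(e⁻) = Q/F = 64240 / 96500 = 0.6657 mol.
2 electrons are transferred per H₂ molecule, so n(H₂) = 0.6657 / 2 = 0.3329 mol.
V = nRT/P = (0.3329 × 8.314 × 369) / (144 × 10³ Pa) = 0.00709 m³ = 7.09 L.

7.09 L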